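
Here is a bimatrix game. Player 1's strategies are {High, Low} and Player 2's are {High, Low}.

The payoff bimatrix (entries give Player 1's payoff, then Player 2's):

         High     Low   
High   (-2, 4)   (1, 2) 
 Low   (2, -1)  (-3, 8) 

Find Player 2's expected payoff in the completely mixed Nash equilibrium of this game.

First find p, the probability Player 1 plays High, from Player 2's indifference between High and Low: 4p − (1−p) = 2p + 8(1−p), giving p = 9/11.
Since Player 2 is indifferent in equilibrium, Player 2's expected payoff equals the payoff from either column against (9/11, 2/11). Using High: 4(9/11) − (2/11) = 34/11.

34/11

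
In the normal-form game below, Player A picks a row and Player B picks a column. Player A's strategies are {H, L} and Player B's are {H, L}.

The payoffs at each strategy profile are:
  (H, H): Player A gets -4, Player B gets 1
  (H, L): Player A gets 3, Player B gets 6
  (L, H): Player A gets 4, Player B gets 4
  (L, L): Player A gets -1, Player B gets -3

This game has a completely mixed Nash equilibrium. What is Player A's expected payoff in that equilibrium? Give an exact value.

First find y, the probability Player B plays H, from Player A's indifference between H and L: −4y + 3(1−y) = 4y − (1−y), giving y = 1/3.
Since Player A is indifferent in equilibrium, Player A's expected payoff equals the payoff from either row against (1/3, 2/3). Using H: −4(1/3) + 3(2/3) = 2/3.

2/3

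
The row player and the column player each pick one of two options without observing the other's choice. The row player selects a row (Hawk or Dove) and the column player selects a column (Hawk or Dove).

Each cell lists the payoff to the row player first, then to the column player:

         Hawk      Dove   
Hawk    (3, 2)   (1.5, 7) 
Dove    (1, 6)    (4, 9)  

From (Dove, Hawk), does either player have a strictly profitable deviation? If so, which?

Both

The row player at (Dove, Hawk) earns 1; deviating to Hawk yields 3 — a strict improvement.
The column player earns 6; deviating to Dove yields 9 — a strict improvement.
Both the row player and the column player have strictly profitable deviations.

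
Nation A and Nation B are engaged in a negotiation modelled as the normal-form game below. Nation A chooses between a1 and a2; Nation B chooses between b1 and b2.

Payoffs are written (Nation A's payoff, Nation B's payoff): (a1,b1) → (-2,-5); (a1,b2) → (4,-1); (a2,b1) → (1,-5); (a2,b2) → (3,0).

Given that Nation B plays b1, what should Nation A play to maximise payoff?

Against b1, Nation A earns -2 from a1 and 1 from a2.
So a2 is the best response.

a2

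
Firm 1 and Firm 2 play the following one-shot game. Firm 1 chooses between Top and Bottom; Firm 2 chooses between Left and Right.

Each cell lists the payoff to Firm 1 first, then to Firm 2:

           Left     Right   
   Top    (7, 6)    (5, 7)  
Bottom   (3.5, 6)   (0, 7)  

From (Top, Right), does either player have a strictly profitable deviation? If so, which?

Neither

Firm 1 at (Top, Right) earns 5; deviating to Bottom yields 0 — not better.
Firm 2 earns 7; deviating to Left yields 6 — not better.
Neither player can strictly improve; the profile is a Nash equilibrium.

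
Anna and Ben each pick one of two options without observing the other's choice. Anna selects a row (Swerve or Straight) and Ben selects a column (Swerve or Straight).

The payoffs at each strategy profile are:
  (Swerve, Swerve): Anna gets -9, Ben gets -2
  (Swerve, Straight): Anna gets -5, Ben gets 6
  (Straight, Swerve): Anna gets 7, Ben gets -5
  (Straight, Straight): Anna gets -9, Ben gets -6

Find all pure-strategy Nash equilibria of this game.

(Swerve, Swerve): Anna prefers Straight (7 > -9); Ben prefers Straight (6 > -2) — not an equilibrium.
(Swerve, Straight): Anna gets -5 ≥ -9 from Straight, and Ben gets 6 ≥ -2 from Swerve — Nash equilibrium.
(Straight, Swerve): Anna gets 7 ≥ -9 from Swerve, and Ben gets -5 ≥ -6 from Straight — Nash equilibrium.
(Straight, Straight): Anna prefers Swerve (-5 > -9); Ben prefers Swerve (-5 > -6) — not an equilibrium.

(Swerve, Straight) and (Straight, Swerve)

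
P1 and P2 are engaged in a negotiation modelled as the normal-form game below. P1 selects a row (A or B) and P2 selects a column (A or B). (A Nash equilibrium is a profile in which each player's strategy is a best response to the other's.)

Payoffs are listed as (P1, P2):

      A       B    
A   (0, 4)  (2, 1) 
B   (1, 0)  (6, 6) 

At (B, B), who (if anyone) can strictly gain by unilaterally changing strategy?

P1 at (B, B) earns 6; deviating to A yields 2 — not better.
P2 earns 6; deviating to A yields 0 — not better.
Neither player can strictly improve; the profile is a Nash equilibrium.

Neither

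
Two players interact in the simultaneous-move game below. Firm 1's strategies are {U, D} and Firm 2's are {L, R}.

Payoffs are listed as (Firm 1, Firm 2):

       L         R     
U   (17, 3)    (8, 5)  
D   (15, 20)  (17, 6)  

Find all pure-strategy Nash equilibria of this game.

none

(U, L): Firm 2 prefers R (5 > 3) — not an equilibrium.
(U, R): Firm 1 prefers D (17 > 8) — not an equilibrium.
(D, L): Firm 1 prefers U (17 > 15) — not an equilibrium.
(D, R): Firm 2 prefers L (20 > 6) — not an equilibrium.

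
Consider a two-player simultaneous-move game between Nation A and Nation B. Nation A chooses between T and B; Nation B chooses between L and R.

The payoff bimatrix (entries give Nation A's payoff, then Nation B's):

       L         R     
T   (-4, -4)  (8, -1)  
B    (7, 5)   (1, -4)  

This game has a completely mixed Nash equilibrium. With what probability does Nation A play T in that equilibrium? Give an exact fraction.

Let x be the probability that Nation A plays T. In a completely mixed equilibrium, Nation B must be indifferent between L and R.
Nation B's expected payoff from L is −4x + 5(1−x); from R it is −x − 4(1−x).
Setting these equal: −9x + 5 = 3x − 4, so x = 3/4.

3/4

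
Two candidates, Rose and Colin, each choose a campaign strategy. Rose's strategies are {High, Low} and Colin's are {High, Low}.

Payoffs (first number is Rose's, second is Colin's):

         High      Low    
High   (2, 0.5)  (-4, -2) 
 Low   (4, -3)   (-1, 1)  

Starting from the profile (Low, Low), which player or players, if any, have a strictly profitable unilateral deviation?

Neither

Rose at (Low, Low) earns -1; deviating to High yields -4 — not better.
Colin earns 1; deviating to High yields -3 — not better.
Neither player can strictly improve; the profile is a Nash equilibrium.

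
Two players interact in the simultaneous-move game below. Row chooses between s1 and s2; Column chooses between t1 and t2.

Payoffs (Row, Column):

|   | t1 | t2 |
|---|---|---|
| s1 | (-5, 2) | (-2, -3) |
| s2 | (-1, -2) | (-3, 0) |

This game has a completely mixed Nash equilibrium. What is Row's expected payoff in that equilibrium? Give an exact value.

-13/5

First find y, the probability Column plays t1, from Row's indifference between s1 and s2: −5y − 2(1−y) = −y − 3(1−y), giving y = 1/5.
Since Row is indifferent in equilibrium, Row's expected payoff equals the payoff from either row against (1/5, 4/5). Using s1: −5(1/5) − 2(4/5) = -13/5.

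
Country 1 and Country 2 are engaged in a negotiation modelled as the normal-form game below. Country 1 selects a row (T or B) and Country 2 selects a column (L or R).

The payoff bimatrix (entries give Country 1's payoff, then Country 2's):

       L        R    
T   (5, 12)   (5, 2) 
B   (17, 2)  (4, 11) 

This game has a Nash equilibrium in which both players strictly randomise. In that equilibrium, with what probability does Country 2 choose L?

1/13

Let q be the probability that Country 2 plays L. In a completely mixed equilibrium, Country 1 must be indifferent between T and B.
Country 1's expected payoff from T is 5q + 5(1−q); from B it is 17q + 4(1−q).
Setting these equal: 5 = 13q + 4, so q = 1/13.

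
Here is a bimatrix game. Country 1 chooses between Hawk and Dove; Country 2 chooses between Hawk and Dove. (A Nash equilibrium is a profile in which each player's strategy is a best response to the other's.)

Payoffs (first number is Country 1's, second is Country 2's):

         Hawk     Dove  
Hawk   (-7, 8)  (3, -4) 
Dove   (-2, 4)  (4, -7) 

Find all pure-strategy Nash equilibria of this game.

(Dove, Hawk)

(Hawk, Hawk): Country 1 prefers Dove (-2 > -7) — not an equilibrium.
(Hawk, Dove): Country 1 prefers Dove (4 > 3); Country 2 prefers Hawk (8 > -4) — not an equilibrium.
(Dove, Hawk): Country 1 gets -2 ≥ -7 from Hawk, and Country 2 gets 4 ≥ -7 from Dove — Nash equilibrium.
(Dove, Dove): Country 2 prefers Hawk (4 > -7) — not an equilibrium.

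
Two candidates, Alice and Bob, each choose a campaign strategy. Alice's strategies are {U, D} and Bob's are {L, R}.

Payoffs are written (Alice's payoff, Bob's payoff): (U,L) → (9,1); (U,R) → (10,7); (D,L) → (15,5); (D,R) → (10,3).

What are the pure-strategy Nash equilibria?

(U, L): Alice prefers D (15 > 9); Bob prefers R (7 > 1) — not an equilibrium.
(U, R): Alice gets 10 ≥ 10 from D, and Bob gets 7 ≥ 1 from L — Nash equilibrium.
(D, L): Alice gets 15 ≥ 9 from U, and Bob gets 5 ≥ 3 from R — Nash equilibrium.
(D, R): Bob prefers L (5 > 3) — not an equilibrium.

(U, R) and (D, L)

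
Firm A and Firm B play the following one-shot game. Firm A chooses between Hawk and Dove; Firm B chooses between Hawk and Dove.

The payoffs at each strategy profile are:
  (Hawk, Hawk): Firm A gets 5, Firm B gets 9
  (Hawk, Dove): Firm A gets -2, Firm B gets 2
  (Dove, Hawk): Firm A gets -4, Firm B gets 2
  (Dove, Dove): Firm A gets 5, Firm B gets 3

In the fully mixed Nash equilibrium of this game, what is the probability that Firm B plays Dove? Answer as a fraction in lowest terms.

Let y be the probability that Firm B plays Hawk. In a completely mixed equilibrium, Firm A must be indifferent between Hawk and Dove.
Firm A's expected payoff from Hawk is 5y − 2(1−y); from Dove it is −4y + 5(1−y).
Setting these equal: 7y − 2 = −9y + 5, so y = 7/16.
Therefore Firm B plays Dove with probability 1 − 7/16 = 9/16.

9/16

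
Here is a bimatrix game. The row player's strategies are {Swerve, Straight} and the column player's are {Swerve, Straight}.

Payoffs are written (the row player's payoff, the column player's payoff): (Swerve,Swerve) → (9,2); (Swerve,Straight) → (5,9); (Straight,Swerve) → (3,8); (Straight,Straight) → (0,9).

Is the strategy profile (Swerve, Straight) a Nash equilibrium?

Yes

At (Swerve, Straight), the row player earns 5; switching to Straight would give 0, so the row player has no profitable deviation.
The column player earns 9; switching to Swerve would give 2, so the column player has no profitable deviation.
Neither player can gain by a unilateral deviation, so this profile is a Nash equilibrium.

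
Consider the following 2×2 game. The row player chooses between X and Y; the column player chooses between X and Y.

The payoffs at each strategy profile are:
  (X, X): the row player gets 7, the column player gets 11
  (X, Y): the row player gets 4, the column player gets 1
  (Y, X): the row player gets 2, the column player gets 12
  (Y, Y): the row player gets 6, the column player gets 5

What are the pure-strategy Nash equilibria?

(X, X): the row player gets 7 ≥ 2 from Y, and the column player gets 11 ≥ 1 from Y — Nash equilibrium.
(X, Y): the row player prefers Y (6 > 4); the column player prefers X (11 > 1) — not an equilibrium.
(Y, X): the row player prefers X (7 > 2) — not an equilibrium.
(Y, Y): the column player prefers X (12 > 5) — not an equilibrium.

(X, X)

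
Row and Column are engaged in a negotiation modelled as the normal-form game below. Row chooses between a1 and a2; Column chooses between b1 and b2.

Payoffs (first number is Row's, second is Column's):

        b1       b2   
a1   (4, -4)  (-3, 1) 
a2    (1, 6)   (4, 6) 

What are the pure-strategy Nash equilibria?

(a1, b1): Column prefers b2 (1 > -4) — not an equilibrium.
(a1, b2): Row prefers a2 (4 > -3) — not an equilibrium.
(a2, b1): Row prefers a1 (4 > 1) — not an equilibrium.
(a2, b2): Row gets 4 ≥ -3 from a1, and Column gets 6 ≥ 6 from b1 — Nash equilibrium.

(a2, b2)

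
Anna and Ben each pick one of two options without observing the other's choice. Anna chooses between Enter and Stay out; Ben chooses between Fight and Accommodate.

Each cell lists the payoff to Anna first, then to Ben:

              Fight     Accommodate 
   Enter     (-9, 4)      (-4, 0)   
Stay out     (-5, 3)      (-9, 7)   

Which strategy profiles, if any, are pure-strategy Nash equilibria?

(Enter, Fight): Anna prefers Stay out (-5 > -9) — not an equilibrium.
(Enter, Accommodate): Ben prefers Fight (4 > 0) — not an equilibrium.
(Stay out, Fight): Ben prefers Accommodate (7 > 3) — not an equilibrium.
(Stay out, Accommodate): Anna prefers Enter (-4 > -9) — not an equilibrium.

none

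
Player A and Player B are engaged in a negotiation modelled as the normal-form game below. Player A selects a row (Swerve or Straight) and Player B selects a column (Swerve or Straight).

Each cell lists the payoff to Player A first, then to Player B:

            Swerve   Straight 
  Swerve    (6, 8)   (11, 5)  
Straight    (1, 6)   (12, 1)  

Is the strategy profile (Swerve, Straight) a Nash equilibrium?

At (Swerve, Straight), Player A earns 11; switching to Straight would give 12, so Player A would deviate.
Player B earns 5; switching to Swerve would give 8, so Player B would deviate.
Since at least one player can profitably deviate, this is not a Nash equilibrium.

No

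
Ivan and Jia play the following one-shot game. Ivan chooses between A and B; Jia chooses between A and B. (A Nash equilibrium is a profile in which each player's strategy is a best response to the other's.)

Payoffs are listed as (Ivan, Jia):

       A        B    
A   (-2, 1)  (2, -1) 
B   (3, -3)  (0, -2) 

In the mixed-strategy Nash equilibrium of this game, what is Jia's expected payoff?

-5/3

First find p, the probability Ivan plays A, from Jia's indifference between A and B: p − 3(1−p) = −p − 2(1−p), giving p = 1/3.
Since Jia is indifferent in equilibrium, Jia's expected payoff equals the payoff from either column against (1/3, 2/3). Using A: (1/3) − 3(2/3) = -5/3.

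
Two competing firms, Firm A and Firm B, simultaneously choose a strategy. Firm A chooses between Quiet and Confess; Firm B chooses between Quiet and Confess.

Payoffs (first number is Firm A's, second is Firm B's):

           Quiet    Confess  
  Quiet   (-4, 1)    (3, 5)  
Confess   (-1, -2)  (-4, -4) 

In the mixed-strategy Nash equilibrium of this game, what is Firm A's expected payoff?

-19/10

First find y, the probability Firm B plays Quiet, from Firm A's indifference between Quiet and Confess: −4y + 3(1−y) = −y − 4(1−y), giving y = 7/10.
Since Firm A is indifferent in equilibrium, Firm A's expected payoff equals the payoff from either row against (7/10, 3/10). Using Quiet: −4(7/10) + 3(3/10) = -19/10.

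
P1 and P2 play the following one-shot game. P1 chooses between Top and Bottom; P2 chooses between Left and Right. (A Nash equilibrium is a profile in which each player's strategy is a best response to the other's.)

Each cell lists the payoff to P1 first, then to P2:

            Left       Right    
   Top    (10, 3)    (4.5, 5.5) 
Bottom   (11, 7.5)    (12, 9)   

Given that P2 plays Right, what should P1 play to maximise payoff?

Bottom

Against Right, P1 earns 4.5 from Top and 12 from Bottom.
So Bottom is the best response.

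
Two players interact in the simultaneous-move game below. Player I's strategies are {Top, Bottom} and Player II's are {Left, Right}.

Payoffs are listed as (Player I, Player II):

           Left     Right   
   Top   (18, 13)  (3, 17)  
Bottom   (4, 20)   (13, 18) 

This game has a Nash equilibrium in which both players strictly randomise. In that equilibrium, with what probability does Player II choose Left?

5/12

Let q be the probability that Player II plays Left. In a completely mixed equilibrium, Player I must be indifferent between Top and Bottom.
Player I's expected payoff from Top is 18q + 3(1−q); from Bottom it is 4q + 13(1−q).
Setting these equal: 15q + 3 = −9q + 13, so q = 5/12.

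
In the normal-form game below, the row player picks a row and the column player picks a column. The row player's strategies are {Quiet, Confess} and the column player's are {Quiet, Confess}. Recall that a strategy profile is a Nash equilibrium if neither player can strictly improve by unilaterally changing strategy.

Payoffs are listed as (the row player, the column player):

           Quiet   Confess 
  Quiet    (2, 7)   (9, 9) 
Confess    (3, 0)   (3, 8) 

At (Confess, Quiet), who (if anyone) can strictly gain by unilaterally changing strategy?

The row player at (Confess, Quiet) earns 3; deviating to Quiet yields 2 — not better.
The column player earns 0; deviating to Confess yields 8 — a strict improvement.
Only the column player has a strictly profitable deviation.

The column player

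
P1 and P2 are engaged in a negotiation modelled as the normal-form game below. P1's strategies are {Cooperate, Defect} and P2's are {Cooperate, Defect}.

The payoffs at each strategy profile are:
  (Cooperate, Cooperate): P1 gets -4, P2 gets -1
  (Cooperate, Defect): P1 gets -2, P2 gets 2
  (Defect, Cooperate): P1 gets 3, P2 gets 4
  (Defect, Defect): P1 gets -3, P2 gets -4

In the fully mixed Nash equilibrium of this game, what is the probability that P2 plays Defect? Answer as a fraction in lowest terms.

Let c be the probability that P2 plays Cooperate. In a completely mixed equilibrium, P1 must be indifferent between Cooperate and Defect.
P1's expected payoff from Cooperate is −4c − 2(1−c); from Defect it is 3c − 3(1−c).
Setting these equal: −2c − 2 = 6c − 3, so c = 1/8.
Therefore P2 plays Defect with probability 1 − 1/8 = 7/8.

7/8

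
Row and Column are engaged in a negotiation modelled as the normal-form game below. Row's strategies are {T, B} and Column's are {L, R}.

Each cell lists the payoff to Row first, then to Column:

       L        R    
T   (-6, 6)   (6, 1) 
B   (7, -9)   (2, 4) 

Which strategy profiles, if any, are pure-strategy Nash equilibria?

none

(T, L): Row prefers B (7 > -6) — not an equilibrium.
(T, R): Column prefers L (6 > 1) — not an equilibrium.
(B, L): Column prefers R (4 > -9) — not an equilibrium.
(B, R): Row prefers T (6 > 2) — not an equilibrium.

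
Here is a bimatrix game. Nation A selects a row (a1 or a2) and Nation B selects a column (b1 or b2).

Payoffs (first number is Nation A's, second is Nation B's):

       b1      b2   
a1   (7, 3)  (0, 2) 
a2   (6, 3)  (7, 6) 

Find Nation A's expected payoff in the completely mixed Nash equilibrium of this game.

First find y, the probability Nation B plays b1, from Nation A's indifference between a1 and a2: 7y = 6y + 7(1−y), giving y = 7/8.
Since Nation A is indifferent in equilibrium, Nation A's expected payoff equals the payoff from either row against (7/8, 1/8). Using a1: 7(7/8) = 49/8.

49/8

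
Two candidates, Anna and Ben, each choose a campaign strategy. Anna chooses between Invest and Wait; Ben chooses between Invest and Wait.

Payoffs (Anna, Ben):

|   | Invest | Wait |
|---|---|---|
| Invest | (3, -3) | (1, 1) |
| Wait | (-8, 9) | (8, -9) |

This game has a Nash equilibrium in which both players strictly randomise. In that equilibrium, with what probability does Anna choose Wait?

2/11

Let x be the probability that Anna plays Invest. In a completely mixed equilibrium, Ben must be indifferent between Invest and Wait.
Ben's expected payoff from Invest is −3x + 9(1−x); from Wait it is x − 9(1−x).
Setting these equal: −12x + 9 = 10x − 9, so x = 9/11.
Therefore Anna plays Wait with probability 1 − 9/11 = 2/11.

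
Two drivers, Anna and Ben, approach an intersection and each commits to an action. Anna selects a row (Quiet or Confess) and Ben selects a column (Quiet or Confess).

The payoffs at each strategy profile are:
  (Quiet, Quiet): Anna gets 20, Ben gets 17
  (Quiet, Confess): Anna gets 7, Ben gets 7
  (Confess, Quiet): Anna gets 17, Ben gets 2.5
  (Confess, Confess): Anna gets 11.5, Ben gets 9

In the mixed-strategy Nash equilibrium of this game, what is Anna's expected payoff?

First find q, the probability Ben plays Quiet, from Anna's indifference between Quiet and Confess: 20q + 7(1−q) = 17q + 11.5(1−q), giving q = 3/5.
Since Anna is indifferent in equilibrium, Anna's expected payoff equals the payoff from either row against (3/5, 2/5). Using Quiet: 20(3/5) + 7(2/5) = 74/5.

74/5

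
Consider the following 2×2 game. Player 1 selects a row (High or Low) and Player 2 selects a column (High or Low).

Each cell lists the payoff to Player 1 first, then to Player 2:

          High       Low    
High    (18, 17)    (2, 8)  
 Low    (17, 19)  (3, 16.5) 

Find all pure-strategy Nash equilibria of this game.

(High, High)

(High, High): Player 1 gets 18 ≥ 17 from Low, and Player 2 gets 17 ≥ 8 from Low — Nash equilibrium.
(High, Low): Player 1 prefers Low (3 > 2); Player 2 prefers High (17 > 8) — not an equilibrium.
(Low, High): Player 1 prefers High (18 > 17) — not an equilibrium.
(Low, Low): Player 2 prefers High (19 > 16.5) — not an equilibrium.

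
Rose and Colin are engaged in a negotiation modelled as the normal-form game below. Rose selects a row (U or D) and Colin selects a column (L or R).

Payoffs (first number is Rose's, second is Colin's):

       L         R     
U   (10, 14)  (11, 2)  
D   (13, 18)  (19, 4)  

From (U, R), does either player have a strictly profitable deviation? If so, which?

Both

Rose at (U, R) earns 11; deviating to D yields 19 — a strict improvement.
Colin earns 2; deviating to L yields 14 — a strict improvement.
Both Rose and Colin have strictly profitable deviations.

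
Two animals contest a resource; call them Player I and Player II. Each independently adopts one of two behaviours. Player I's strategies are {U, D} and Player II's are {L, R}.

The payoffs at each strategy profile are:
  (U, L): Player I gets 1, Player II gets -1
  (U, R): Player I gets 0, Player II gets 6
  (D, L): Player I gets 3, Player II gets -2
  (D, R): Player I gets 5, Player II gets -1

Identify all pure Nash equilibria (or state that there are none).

(U, L): Player I prefers D (3 > 1); Player II prefers R (6 > -1) — not an equilibrium.
(U, R): Player I prefers D (5 > 0) — not an equilibrium.
(D, L): Player II prefers R (-1 > -2) — not an equilibrium.
(D, R): Player I gets 5 ≥ 0 from U, and Player II gets -1 ≥ -2 from L — Nash equilibrium.

(D, R)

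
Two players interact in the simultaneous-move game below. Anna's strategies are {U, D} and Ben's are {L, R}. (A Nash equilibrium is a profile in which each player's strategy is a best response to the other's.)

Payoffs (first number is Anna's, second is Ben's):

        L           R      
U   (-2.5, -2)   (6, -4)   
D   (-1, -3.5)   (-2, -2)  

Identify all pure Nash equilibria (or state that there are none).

none

(U, L): Anna prefers D (-1 > -2.5) — not an equilibrium.
(U, R): Ben prefers L (-2 > -4) — not an equilibrium.
(D, L): Ben prefers R (-2 > -3.5) — not an equilibrium.
(D, R): Anna prefers U (6 > -2) — not an equilibrium.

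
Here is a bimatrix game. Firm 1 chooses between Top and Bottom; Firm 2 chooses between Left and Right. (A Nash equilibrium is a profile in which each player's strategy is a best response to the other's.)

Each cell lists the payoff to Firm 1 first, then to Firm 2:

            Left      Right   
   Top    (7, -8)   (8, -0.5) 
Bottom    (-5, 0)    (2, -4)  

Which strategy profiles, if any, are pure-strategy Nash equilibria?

(Top, Left): Firm 2 prefers Right (-0.5 > -8) — not an equilibrium.
(Top, Right): Firm 1 gets 8 ≥ 2 from Bottom, and Firm 2 gets -0.5 ≥ -8 from Left — Nash equilibrium.
(Bottom, Left): Firm 1 prefers Top (7 > -5) — not an equilibrium.
(Bottom, Right): Firm 1 prefers Top (8 > 2); Firm 2 prefers Left (0 > -4) — not an equilibrium.

(Top, Right)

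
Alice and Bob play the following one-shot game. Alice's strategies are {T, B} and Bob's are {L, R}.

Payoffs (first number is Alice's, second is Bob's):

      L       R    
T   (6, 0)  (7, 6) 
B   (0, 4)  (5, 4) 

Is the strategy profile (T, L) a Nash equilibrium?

No

At (T, L), Alice earns 6; switching to B would give 0, so Alice has no profitable deviation.
Bob earns 0; switching to R would give 6, so Bob would deviate.
Since at least one player can profitably deviate, this is not a Nash equilibrium.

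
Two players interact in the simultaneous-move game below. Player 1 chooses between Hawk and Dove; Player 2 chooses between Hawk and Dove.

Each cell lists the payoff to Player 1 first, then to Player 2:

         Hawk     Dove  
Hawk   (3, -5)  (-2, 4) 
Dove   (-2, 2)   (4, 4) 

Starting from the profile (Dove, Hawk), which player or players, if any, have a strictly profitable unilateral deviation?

Player 1 at (Dove, Hawk) earns -2; deviating to Hawk yields 3 — a strict improvement.
Player 2 earns 2; deviating to Dove yields 4 — a strict improvement.
Both Player 1 and Player 2 have strictly profitable deviations.

Both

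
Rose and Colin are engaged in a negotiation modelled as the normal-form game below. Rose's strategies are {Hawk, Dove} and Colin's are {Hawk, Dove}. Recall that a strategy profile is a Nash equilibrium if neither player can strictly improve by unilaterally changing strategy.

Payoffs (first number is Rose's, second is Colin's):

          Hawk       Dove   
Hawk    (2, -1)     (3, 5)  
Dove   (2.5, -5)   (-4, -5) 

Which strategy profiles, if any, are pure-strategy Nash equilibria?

(Hawk, Hawk): Rose prefers Dove (2.5 > 2); Colin prefers Dove (5 > -1) — not an equilibrium.
(Hawk, Dove): Rose gets 3 ≥ -4 from Dove, and Colin gets 5 ≥ -1 from Hawk — Nash equilibrium.
(Dove, Hawk): Rose gets 2.5 ≥ 2 from Hawk, and Colin gets -5 ≥ -5 from Dove — Nash equilibrium.
(Dove, Dove): Rose prefers Hawk (3 > -4) — not an equilibrium.

(Hawk, Dove) and (Dove, Hawk)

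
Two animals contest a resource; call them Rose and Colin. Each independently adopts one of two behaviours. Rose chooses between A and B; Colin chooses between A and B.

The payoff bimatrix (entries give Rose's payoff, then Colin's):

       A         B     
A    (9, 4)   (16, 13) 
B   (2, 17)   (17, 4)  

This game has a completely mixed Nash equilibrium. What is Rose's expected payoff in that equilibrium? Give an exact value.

121/8

First find y, the probability Colin plays A, from Rose's indifference between A and B: 9y + 16(1−y) = 2y + 17(1−y), giving y = 1/8.
Since Rose is indifferent in equilibrium, Rose's expected payoff equals the payoff from either row against (1/8, 7/8). Using A: 9(1/8) + 16(7/8) = 121/8.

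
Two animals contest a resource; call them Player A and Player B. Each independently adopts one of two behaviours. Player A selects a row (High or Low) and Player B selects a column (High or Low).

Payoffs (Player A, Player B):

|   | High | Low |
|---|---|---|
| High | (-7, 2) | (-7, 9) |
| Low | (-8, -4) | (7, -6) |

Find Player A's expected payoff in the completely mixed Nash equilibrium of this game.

-7

First find q, the probability Player B plays High, from Player A's indifference between High and Low: −7q − 7(1−q) = −8q + 7(1−q), giving q = 14/15.
Since Player A is indifferent in equilibrium, Player A's expected payoff equals the payoff from either row against (14/15, 1/15). Using High: −7(14/15) − 7(1/15) = -7.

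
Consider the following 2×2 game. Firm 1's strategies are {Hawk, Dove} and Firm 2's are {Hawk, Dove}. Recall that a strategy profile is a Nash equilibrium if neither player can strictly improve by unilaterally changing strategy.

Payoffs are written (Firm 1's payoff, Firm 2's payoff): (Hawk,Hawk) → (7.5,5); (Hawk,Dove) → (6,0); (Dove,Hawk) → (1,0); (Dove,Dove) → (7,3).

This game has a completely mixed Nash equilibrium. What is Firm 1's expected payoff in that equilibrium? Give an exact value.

31/5

First find y, the probability Firm 2 plays Hawk, from Firm 1's indifference between Hawk and Dove: 7.5y + 6(1−y) = y + 7(1−y), giving y = 2/15.
Since Firm 1 is indifferent in equilibrium, Firm 1's expected payoff equals the payoff from either row against (2/15, 13/15). Using Hawk: 7.5(2/15) + 6(13/15) = 31/5.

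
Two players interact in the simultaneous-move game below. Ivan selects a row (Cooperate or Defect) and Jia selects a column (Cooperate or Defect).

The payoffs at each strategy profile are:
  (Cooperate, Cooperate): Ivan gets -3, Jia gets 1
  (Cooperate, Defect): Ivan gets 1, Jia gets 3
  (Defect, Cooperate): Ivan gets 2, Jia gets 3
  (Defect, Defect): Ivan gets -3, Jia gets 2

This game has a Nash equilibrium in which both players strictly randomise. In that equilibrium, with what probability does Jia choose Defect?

Let q be the probability that Jia plays Cooperate. In a completely mixed equilibrium, Ivan must be indifferent between Cooperate and Defect.
Ivan's expected payoff from Cooperate is −3q + (1−q); from Defect it is 2q − 3(1−q).
Setting these equal: −4q + 1 = 5q − 3, so q = 4/9.
Therefore Jia plays Defect with probability 1 − 4/9 = 5/9.

5/9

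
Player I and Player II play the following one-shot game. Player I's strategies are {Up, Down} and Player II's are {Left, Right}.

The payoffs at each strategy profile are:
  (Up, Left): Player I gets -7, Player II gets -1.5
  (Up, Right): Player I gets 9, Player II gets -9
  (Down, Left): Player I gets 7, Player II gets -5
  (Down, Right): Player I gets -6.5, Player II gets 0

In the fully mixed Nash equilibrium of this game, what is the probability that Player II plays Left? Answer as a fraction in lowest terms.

31/59

Let y be the probability that Player II plays Left. In a completely mixed equilibrium, Player I must be indifferent between Up and Down.
Player I's expected payoff from Up is −7y + 9(1−y); from Down it is 7y − 6.5(1−y).
Setting these equal: −16y + 9 = 13.5y − 6.5, so y = 31/59.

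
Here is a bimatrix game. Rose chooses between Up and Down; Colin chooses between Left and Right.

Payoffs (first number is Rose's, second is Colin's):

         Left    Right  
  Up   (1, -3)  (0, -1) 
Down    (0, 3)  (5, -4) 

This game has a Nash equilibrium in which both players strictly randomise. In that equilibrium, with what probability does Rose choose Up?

Let x be the probability that Rose plays Up. In a completely mixed equilibrium, Colin must be indifferent between Left and Right.
Colin's expected payoff from Left is −3x + 3(1−x); from Right it is −x − 4(1−x).
Setting these equal: −6x + 3 = 3x − 4, so x = 7/9.

7/9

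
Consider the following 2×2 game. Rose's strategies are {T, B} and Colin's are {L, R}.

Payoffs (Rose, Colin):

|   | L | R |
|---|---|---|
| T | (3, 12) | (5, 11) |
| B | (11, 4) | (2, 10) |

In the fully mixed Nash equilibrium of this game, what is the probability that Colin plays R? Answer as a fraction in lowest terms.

Let y be the probability that Colin plays L. In a completely mixed equilibrium, Rose must be indifferent between T and B.
Rose's expected payoff from T is 3y + 5(1−y); from B it is 11y + 2(1−y).
Setting these equal: −2y + 5 = 9y + 2, so y = 3/11.
Therefore Colin plays R with probability 1 − 3/11 = 8/11.

8/11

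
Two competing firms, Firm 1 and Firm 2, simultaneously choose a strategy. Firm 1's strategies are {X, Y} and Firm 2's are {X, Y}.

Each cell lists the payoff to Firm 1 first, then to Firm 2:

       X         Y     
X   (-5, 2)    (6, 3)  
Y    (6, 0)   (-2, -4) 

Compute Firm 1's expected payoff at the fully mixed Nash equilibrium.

First find q, the probability Firm 2 plays X, from Firm 1's indifference between X and Y: −5q + 6(1−q) = 6q − 2(1−q), giving q = 8/19.
Since Firm 1 is indifferent in equilibrium, Firm 1's expected payoff equals the payoff from either row against (8/19, 11/19). Using X: −5(8/19) + 6(11/19) = 26/19.

26/19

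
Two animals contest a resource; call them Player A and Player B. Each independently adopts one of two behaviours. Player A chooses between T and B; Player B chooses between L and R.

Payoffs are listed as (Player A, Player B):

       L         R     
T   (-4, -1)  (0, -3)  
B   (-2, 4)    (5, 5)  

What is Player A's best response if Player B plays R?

B

Against R, Player A earns 0 from T and 5 from B.
So B is the best response.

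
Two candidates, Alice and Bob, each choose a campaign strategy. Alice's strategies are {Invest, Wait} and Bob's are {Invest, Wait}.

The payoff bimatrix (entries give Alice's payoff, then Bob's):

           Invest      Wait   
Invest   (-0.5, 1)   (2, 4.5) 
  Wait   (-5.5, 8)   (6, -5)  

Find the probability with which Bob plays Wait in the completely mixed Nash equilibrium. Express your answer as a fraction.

5/9

Let y be the probability that Bob plays Invest. In a completely mixed equilibrium, Alice must be indifferent between Invest and Wait.
Alice's expected payoff from Invest is −0.5y + 2(1−y); from Wait it is −5.5y + 6(1−y).
Setting these equal: −2.5y + 2 = −11.5y + 6, so y = 4/9.
Therefore Bob plays Wait with probability 1 − 4/9 = 5/9.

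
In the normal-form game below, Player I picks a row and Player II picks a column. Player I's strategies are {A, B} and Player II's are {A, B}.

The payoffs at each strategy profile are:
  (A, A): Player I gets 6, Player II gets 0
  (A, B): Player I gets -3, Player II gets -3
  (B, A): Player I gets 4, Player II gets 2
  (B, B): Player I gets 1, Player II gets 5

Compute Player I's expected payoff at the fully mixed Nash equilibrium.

3

First find q, the probability Player II plays A, from Player I's indifference between A and B: 6q − 3(1−q) = 4q + (1−q), giving q = 2/3.
Since Player I is indifferent in equilibrium, Player I's expected payoff equals the payoff from either row against (2/3, 1/3). Using A: 6(2/3) − 3(1/3) = 3.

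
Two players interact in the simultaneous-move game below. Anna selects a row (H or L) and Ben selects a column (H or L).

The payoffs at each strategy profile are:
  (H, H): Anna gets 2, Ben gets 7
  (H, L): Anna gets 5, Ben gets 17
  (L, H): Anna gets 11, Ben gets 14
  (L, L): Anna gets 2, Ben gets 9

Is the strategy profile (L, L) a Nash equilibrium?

No

At (L, L), Anna earns 2; switching to H would give 5, so Anna would deviate.
Ben earns 9; switching to H would give 14, so Ben would deviate.
Since at least one player can profitably deviate, this is not a Nash equilibrium.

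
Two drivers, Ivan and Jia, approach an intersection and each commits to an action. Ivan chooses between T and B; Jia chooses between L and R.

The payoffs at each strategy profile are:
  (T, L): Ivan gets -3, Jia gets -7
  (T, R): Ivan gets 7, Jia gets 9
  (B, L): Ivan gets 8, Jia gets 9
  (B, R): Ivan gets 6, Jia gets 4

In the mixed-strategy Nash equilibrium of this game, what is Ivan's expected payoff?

37/6

First find q, the probability Jia plays L, from Ivan's indifference between T and B: −3q + 7(1−q) = 8q + 6(1−q), giving q = 1/12.
Since Ivan is indifferent in equilibrium, Ivan's expected payoff equals the payoff from either row against (1/12, 11/12). Using T: −3(1/12) + 7(11/12) = 37/6.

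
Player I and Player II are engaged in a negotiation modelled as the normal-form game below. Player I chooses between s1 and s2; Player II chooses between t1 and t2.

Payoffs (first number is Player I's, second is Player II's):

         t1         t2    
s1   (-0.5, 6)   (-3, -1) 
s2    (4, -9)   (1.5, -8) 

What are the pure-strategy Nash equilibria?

(s2, t2)

(s1, t1): Player I prefers s2 (4 > -0.5) — not an equilibrium.
(s1, t2): Player I prefers s2 (1.5 > -3); Player II prefers t1 (6 > -1) — not an equilibrium.
(s2, t1): Player II prefers t2 (-8 > -9) — not an equilibrium.
(s2, t2): Player I gets 1.5 ≥ -3 from s1, and Player II gets -8 ≥ -9 from t1 — Nash equilibrium.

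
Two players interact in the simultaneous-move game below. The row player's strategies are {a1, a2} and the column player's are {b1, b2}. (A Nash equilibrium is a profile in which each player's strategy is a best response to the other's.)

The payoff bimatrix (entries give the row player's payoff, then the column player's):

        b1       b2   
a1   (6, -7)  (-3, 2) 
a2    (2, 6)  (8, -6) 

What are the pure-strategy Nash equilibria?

(a1, b1): the column player prefers b2 (2 > -7) — not an equilibrium.
(a1, b2): the row player prefers a2 (8 > -3) — not an equilibrium.
(a2, b1): the row player prefers a1 (6 > 2) — not an equilibrium.
(a2, b2): the column player prefers b1 (6 > -6) — not an equilibrium.

none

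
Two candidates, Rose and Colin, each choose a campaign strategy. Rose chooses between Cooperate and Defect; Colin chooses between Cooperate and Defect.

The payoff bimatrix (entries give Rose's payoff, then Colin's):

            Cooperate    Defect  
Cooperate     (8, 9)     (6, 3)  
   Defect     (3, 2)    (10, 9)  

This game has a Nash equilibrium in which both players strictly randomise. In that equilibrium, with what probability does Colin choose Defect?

Let y be the probability that Colin plays Cooperate. In a completely mixed equilibrium, Rose must be indifferent between Cooperate and Defect.
Rose's expected payoff from Cooperate is 8y + 6(1−y); from Defect it is 3y + 10(1−y).
Setting these equal: 2y + 6 = −7y + 10, so y = 4/9.
Therefore Colin plays Defect with probability 1 − 4/9 = 5/9.

5/9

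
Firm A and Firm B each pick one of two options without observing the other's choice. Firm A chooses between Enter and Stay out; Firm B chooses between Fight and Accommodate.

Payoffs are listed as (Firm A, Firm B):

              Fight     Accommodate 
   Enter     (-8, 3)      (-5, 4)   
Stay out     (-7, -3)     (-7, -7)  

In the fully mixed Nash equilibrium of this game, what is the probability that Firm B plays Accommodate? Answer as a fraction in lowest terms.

1/3

Let q be the probability that Firm B plays Fight. In a completely mixed equilibrium, Firm A must be indifferent between Enter and Stay out.
Firm A's expected payoff from Enter is −8q − 5(1−q); from Stay out it is −7q − 7(1−q).
Setting these equal: −3q − 5 = -7, so q = 2/3.
Therefore Firm B plays Accommodate with probability 1 − 2/3 = 1/3.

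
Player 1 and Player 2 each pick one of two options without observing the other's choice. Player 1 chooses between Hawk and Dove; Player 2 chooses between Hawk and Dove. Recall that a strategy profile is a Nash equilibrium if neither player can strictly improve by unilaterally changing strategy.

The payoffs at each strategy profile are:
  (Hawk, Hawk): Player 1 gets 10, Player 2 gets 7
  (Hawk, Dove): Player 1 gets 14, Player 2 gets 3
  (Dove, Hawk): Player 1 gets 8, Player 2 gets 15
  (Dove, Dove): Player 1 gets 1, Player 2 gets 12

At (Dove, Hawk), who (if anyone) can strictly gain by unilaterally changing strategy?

Player 1

Player 1 at (Dove, Hawk) earns 8; deviating to Hawk yields 10 — a strict improvement.
Player 2 earns 15; deviating to Dove yields 12 — not better.
Only Player 1 has a strictly profitable deviation.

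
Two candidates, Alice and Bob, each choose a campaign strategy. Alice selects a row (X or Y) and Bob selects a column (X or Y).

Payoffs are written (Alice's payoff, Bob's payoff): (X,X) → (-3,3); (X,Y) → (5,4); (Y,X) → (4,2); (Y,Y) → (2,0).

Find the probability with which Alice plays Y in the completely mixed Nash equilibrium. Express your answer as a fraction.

1/3

Let x be the probability that Alice plays X. In a completely mixed equilibrium, Bob must be indifferent between X and Y.
Bob's expected payoff from X is 3x + 2(1−x); from Y it is 4x.
Setting these equal: x + 2 = 4x, so x = 2/3.
Therefore Alice plays Y with probability 1 − 2/3 = 1/3.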